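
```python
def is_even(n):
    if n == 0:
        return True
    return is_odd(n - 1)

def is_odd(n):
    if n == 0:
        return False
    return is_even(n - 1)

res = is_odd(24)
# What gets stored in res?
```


is_odd(24)
= is_even(23)
= is_odd(22)
= is_even(21)
= is_odd(20)
= is_even(19)
= is_odd(18)
= is_even(17)
= is_odd(16)
= is_even(15)
= is_odd(14)
= is_even(13)
= is_odd(12)
= is_even(11)
= is_odd(10)
= is_even(9)
= is_odd(8)
= is_even(7)
= is_odd(6)
= is_even(5)
= is_odd(4)
= is_even(3)
= is_odd(2)
= is_even(1)
= is_odd(0)
n == 0: return False
= False


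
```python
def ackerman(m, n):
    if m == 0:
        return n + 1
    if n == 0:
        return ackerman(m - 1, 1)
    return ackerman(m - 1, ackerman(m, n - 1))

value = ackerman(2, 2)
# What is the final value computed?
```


ackerman(2, 2)
= ackerman(1, ackerman(2, 1))
First compute ackerman(2, 1) = 5
= ackerman(1, 5)
= 7


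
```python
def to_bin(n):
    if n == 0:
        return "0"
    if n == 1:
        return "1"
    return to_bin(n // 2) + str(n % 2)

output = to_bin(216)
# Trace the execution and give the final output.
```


to_bin(216)
= to_bin(108) + "0"
= to_bin(54) + "0" + "0"
= to_bin(27) + "0" + "0" + "0"
= to_bin(13) + "1" + "0" + "0" + "0"
= to_bin(6) + "1" + "1" + "0" + "0" + "0"
= to_bin(3) + "0" + "1" + "1" + "0" + "0" + "0"
= to_bin(1) + "1" + "0" + "1" + "1" + "0" + "0" + "0"
= "1" + "1" + "0" + "1" + "1" + "0" + "0" + "0"
= "11011000"


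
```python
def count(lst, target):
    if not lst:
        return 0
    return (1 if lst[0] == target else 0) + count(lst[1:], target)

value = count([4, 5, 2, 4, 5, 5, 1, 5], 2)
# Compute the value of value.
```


count([4, 5, 2, 4, 5, 5, 1, 5], 2)
lst[0]=4 != 2: 0 + count([5, 2, 4, 5, 5, 1, 5], 2)
lst[0]=5 != 2: 0 + count([2, 4, 5, 5, 1, 5], 2)
lst[0]=2 == 2: 1 + count([4, 5, 5, 1, 5], 2)
lst[0]=4 != 2: 0 + count([5, 5, 1, 5], 2)
lst[0]=5 != 2: 0 + count([5, 1, 5], 2)
lst[0]=5 != 2: 0 + count([1, 5], 2)
lst[0]=1 != 2: 0 + count([5], 2)
lst[0]=5 != 2: 0 + count([], 2)
= 1


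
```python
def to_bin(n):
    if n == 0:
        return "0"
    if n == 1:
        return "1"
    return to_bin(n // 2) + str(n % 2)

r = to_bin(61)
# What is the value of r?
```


to_bin(61)
= to_bin(30) + "1"
= to_bin(15) + "0" + "1"
= to_bin(7) + "1" + "0" + "1"
= to_bin(3) + "1" + "1" + "0" + "1"
= to_bin(1) + "1" + "1" + "1" + "0" + "1"
= "1" + "1" + "1" + "1" + "0" + "1"
= "111101"


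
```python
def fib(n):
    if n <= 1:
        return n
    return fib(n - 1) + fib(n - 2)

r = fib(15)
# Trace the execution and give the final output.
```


fib(15)
= fib(14) + fib(13)
= (fib(13) + fib(12)) + fib(13)
Computing bottom-up: fib(0)=0, fib(1)=1, fib(2)=1, fib(3)=2, fib(4)=3, fib(5)=5, fib(6)=8, fib(7)=13, fib(8)=21, fib(9)=34, fib(10)=55, fib(11)=89, fib(12)=144, fib(13)=233, fib(14)=377, fib(15)=610
= 610


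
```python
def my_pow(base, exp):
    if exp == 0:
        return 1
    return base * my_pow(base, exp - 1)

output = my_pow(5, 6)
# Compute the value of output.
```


my_pow(5, 6)
= 5 * my_pow(5, 5)
= 5 * 5 * my_pow(5, 4)
= 5 * 5 * 5 * my_pow(5, 3)
= 5 * 5 * 5 * 5 * my_pow(5, 2)
= 5 * 5 * 5 * 5 * 5 * my_pow(5, 1)
= 5 * 5 * 5 * 5 * 5 * 5 * my_pow(5, 0)
= 5 * 5 * 5 * 5 * 5 * 5 * 1
= 15625


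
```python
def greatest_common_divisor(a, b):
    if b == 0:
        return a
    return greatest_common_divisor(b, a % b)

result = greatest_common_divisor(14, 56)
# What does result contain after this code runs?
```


greatest_common_divisor(14, 56)
= greatest_common_divisor(56, 14 % 56) = greatest_common_divisor(56, 14)
= greatest_common_divisor(14, 56 % 14) = greatest_common_divisor(14, 0)
b == 0, return a = 14


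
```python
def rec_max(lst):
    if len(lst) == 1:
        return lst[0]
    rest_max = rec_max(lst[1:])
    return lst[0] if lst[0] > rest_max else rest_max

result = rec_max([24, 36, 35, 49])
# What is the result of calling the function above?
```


rec_max([24, 36, 35, 49])
= compare 24 with rec_max([36, 35, 49])
= compare 36 with rec_max([35, 49])
= compare 35 with rec_max([49])
Base: rec_max([49]) = 49
compare 35 with 49: max = 49
compare 36 with 49: max = 49
compare 24 with 49: max = 49
= 49


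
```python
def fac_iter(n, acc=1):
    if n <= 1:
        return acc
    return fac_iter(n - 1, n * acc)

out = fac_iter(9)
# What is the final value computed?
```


fac_iter(9, 1)
= fac_iter(8, 9 * 1) = fac_iter(8, 9)
= fac_iter(7, 8 * 9) = fac_iter(7, 72)
= fac_iter(6, 7 * 72) = fac_iter(6, 504)
= fac_iter(5, 6 * 504) = fac_iter(5, 3024)
= fac_iter(4, 5 * 3024) = fac_iter(4, 15120)
= fac_iter(3, 4 * 15120) = fac_iter(3, 60480)
= fac_iter(2, 3 * 60480) = fac_iter(2, 181440)
= fac_iter(1, 2 * 181440) = fac_iter(1, 362880)
n <= 1, return acc = 362880


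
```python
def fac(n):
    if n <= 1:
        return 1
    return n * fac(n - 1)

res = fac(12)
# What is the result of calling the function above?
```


fac(12)
= 12 * fac(11)
= 12 * 11 * fac(10)
= 12 * 11 * 10 * fac(9)
= 12 * 11 * 10 * 9 * fac(8)
= 12 * 11 * 10 * 9 * 8 * fac(7)
= 12 * 11 * 10 * 9 * 8 * 7 * fac(6)
= 12 * 11 * 10 * 9 * 8 * 7 * 6 * fac(5)
= 12 * 11 * 10 * 9 * 8 * 7 * 6 * 5 * fac(4)
= 12 * 11 * 10 * 9 * 8 * 7 * 6 * 5 * 4 * fac(3)
= 12 * 11 * 10 * 9 * 8 * 7 * 6 * 5 * 4 * 3 * fac(2)
= 12 * 11 * 10 * 9 * 8 * 7 * 6 * 5 * 4 * 3 * 2 * fac(1)
= 12 * 11 * 10 * 9 * 8 * 7 * 6 * 5 * 4 * 3 * 2 * 1
= 479001600


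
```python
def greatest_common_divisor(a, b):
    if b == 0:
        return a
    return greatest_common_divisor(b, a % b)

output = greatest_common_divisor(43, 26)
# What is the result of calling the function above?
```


greatest_common_divisor(43, 26)
= greatest_common_divisor(26, 43 % 26) = greatest_common_divisor(26, 17)
= greatest_common_divisor(17, 26 % 17) = greatest_common_divisor(17, 9)
= greatest_common_divisor(9, 17 % 9) = greatest_common_divisor(9, 8)
= greatest_common_divisor(8, 9 % 8) = greatest_common_divisor(8, 1)
= greatest_common_divisor(1, 8 % 1) = greatest_common_divisor(1, 0)
b == 0, return a = 1


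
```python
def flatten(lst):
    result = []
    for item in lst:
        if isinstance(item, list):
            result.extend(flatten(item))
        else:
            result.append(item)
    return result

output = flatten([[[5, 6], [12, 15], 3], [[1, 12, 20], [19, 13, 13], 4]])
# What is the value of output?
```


flatten([[[5, 6], [12, 15], 3], [[1, 12, 20], [19, 13, 13], 4]])
Processing each element:
  [[5, 6], [12, 15], 3] is a list -> flatten recursively -> [5, 6, 12, 15, 3]
  [[1, 12, 20], [19, 13, 13], 4] is a list -> flatten recursively -> [1, 12, 20, 19, 13, 13, 4]
= [5, 6, 12, 15, 3, 1, 12, 20, 19, 13, 13, 4]


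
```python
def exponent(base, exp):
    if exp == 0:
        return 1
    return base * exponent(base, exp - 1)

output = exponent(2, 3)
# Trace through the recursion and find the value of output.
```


exponent(2, 3)
= 2 * exponent(2, 2)
= 2 * 2 * exponent(2, 1)
= 2 * 2 * 2 * exponent(2, 0)
= 2 * 2 * 2 * 1
= 8


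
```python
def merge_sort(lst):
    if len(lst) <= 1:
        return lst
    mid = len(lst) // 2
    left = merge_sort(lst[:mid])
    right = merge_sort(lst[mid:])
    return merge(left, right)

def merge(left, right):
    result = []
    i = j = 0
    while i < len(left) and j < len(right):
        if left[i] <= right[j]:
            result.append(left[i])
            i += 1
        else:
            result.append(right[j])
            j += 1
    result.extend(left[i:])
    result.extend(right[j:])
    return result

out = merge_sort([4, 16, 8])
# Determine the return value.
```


merge_sort([4, 16, 8])
Split into [4] and [16, 8]
Left sorted: [4]
Right sorted: [8, 16]
Merge [4] and [8, 16]
= [4, 8, 16]


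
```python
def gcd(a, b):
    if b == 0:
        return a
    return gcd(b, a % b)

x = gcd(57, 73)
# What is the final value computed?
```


gcd(57, 73)
= gcd(73, 57 % 73) = gcd(73, 57)
= gcd(57, 73 % 57) = gcd(57, 16)
= gcd(16, 57 % 16) = gcd(16, 9)
= gcd(9, 16 % 9) = gcd(9, 7)
= gcd(7, 9 % 7) = gcd(7, 2)
= gcd(2, 7 % 2) = gcd(2, 1)
= gcd(1, 2 % 1) = gcd(1, 0)
b == 0, return a = 1


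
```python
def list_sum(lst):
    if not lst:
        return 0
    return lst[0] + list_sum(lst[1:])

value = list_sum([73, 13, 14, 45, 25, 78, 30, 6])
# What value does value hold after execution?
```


list_sum([73, 13, 14, 45, 25, 78, 30, 6])
= 73 + list_sum([13, 14, 45, 25, 78, 30, 6])
= 73 + 13 + list_sum([14, 45, 25, 78, 30, 6])
= 73 + 13 + 14 + list_sum([45, 25, 78, 30, 6])
= 73 + 13 + 14 + 45 + list_sum([25, 78, 30, 6])
= 73 + 13 + 14 + 45 + 25 + list_sum([78, 30, 6])
= 73 + 13 + 14 + 45 + 25 + 78 + list_sum([30, 6])
= 73 + 13 + 14 + 45 + 25 + 78 + 30 + list_sum([6])
= 73 + 13 + 14 + 45 + 25 + 78 + 30 + 6 + list_sum([])
= 73 + 13 + 14 + 45 + 25 + 78 + 30 + 6 + 0
= 284


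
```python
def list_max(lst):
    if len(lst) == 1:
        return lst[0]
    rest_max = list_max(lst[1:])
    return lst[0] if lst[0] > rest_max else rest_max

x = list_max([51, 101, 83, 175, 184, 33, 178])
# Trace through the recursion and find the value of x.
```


list_max([51, 101, 83, 175, 184, 33, 178])
= compare 51 with list_max([101, 83, 175, 184, 33, 178])
= compare 101 with list_max([83, 175, 184, 33, 178])
= compare 83 with list_max([175, 184, 33, 178])
= compare 175 with list_max([184, 33, 178])
= compare 184 with list_max([33, 178])
= compare 33 with list_max([178])
Base: list_max([178]) = 178
compare 33 with 178: max = 178
compare 184 with 178: max = 184
compare 175 with 184: max = 184
compare 83 with 184: max = 184
compare 101 with 184: max = 184
compare 51 with 184: max = 184
= 184


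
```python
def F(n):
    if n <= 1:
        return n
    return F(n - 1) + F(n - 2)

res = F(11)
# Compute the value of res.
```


F(11)
= F(10) + F(9)
= (F(9) + F(8)) + F(9)
Computing bottom-up: F(0)=0, F(1)=1, F(2)=1, F(3)=2, F(4)=3, F(5)=5, F(6)=8, F(7)=13, F(8)=21, F(9)=34, F(10)=55, F(11)=89
= 89


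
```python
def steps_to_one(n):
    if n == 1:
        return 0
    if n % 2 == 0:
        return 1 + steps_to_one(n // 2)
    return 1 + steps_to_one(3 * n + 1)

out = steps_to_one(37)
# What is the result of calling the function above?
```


steps_to_one(37)
37 is odd -> 3*37+1 = 112 -> steps_to_one(112)
112 is even -> steps_to_one(56)
56 is even -> steps_to_one(28)
28 is even -> steps_to_one(14)
14 is even -> steps_to_one(7)
7 is odd -> 3*7+1 = 22 -> steps_to_one(22)
22 is even -> steps_to_one(11)
11 is odd -> 3*11+1 = 34 -> steps_to_one(34)
34 is even -> steps_to_one(17)
17 is odd -> 3*17+1 = 52 -> steps_to_one(52)
52 is even -> steps_to_one(26)
26 is even -> steps_to_one(13)
13 is odd -> 3*13+1 = 40 -> steps_to_one(40)
40 is even -> steps_to_one(20)
20 is even -> steps_to_one(10)
10 is even -> steps_to_one(5)
5 is odd -> 3*5+1 = 16 -> steps_to_one(16)
16 is even -> steps_to_one(8)
8 is even -> steps_to_one(4)
4 is even -> steps_to_one(2)
2 is even -> steps_to_one(1)
Reached 1 after 21 steps
= 21


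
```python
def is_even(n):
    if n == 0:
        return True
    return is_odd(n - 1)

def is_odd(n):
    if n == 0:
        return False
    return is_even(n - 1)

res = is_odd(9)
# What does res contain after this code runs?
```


is_odd(9)
= is_even(8)
= is_odd(7)
= is_even(6)
= is_odd(5)
= is_even(4)
= is_odd(3)
= is_even(2)
= is_odd(1)
= is_even(0)
n == 0: return True
= True


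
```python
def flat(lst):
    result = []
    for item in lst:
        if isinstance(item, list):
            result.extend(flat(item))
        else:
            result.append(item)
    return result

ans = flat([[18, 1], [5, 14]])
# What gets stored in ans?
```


flat([[18, 1], [5, 14]])
Processing each element:
  [18, 1] is a list -> flat recursively -> [18, 1]
  [5, 14] is a list -> flat recursively -> [5, 14]
= [18, 1, 5, 14]


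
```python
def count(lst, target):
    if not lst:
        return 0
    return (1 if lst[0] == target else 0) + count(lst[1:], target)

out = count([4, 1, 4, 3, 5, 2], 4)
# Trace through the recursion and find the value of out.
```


count([4, 1, 4, 3, 5, 2], 4)
lst[0]=4 == 4: 1 + count([1, 4, 3, 5, 2], 4)
lst[0]=1 != 4: 0 + count([4, 3, 5, 2], 4)
lst[0]=4 == 4: 1 + count([3, 5, 2], 4)
lst[0]=3 != 4: 0 + count([5, 2], 4)
lst[0]=5 != 4: 0 + count([2], 4)
lst[0]=2 != 4: 0 + count([], 4)
= 2


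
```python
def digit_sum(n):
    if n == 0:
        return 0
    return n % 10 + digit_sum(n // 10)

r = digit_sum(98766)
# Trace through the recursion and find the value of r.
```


digit_sum(98766)
= 6 + digit_sum(9876)
= 6 + 6 + digit_sum(987)
= 6 + 6 + 7 + digit_sum(98)
= 6 + 6 + 7 + 8 + digit_sum(9)
= 6 + 6 + 7 + 8 + 9 + digit_sum(0)
= 6 + 6 + 7 + 8 + 9 + 0
= 36


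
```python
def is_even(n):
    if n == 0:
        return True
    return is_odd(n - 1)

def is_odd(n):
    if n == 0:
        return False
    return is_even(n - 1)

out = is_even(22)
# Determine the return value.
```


is_even(22)
= is_odd(21)
= is_even(20)
= is_odd(19)
= is_even(18)
= is_odd(17)
= is_even(16)
= is_odd(15)
= is_even(14)
= is_odd(13)
= is_even(12)
= is_odd(11)
= is_even(10)
= is_odd(9)
= is_even(8)
= is_odd(7)
= is_even(6)
= is_odd(5)
= is_even(4)
= is_odd(3)
= is_even(2)
= is_odd(1)
= is_even(0)
n == 0: return True
= True


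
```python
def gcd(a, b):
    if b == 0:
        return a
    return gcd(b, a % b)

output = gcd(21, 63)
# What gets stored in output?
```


gcd(21, 63)
= gcd(63, 21 % 63) = gcd(63, 21)
= gcd(21, 63 % 21) = gcd(21, 0)
b == 0, return a = 21


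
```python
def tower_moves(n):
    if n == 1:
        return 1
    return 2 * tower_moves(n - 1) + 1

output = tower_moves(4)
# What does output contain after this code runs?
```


tower_moves(4)
= 2 * tower_moves(3) + 1
= 2 * (2 * tower_moves(2) + 1) + 1
= 2 * (2 * (2 * tower_moves(1) + 1) + 1) + 1
Now compute bottom-up:
tower_moves(1) = 1
tower_moves(2) = 2 * 1 + 1 = 3
tower_moves(3) = 2 * 3 + 1 = 7
tower_moves(4) = 2 * 7 + 1 = 15
= 15


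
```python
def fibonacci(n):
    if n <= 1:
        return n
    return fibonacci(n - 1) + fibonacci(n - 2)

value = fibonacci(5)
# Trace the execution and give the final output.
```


fibonacci(5)
= fibonacci(4) + fibonacci(3)
= (fibonacci(3) + fibonacci(2)) + fibonacci(3)
Computing bottom-up: fibonacci(0)=0, fibonacci(1)=1, fibonacci(2)=1, fibonacci(3)=2, fibonacci(4)=3, fibonacci(5)=5
= 5


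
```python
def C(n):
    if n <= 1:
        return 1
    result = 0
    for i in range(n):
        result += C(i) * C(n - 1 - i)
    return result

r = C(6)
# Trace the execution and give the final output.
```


C(6)
= sum of C(i) * C(6-1-i) for i in 0..5
First compute sub-values bottom-up:
  C(0) = 1, C(1) = 1
  C(2) = 1*1 + 1*1 = 2
  C(3) = 1*2 + 1*1 + 2*1 = 5
  C(4) = 1*5 + 1*2 + 2*1 + 5*1 = 14
  C(5) = 1*14 + 1*5 + 2*2 + 5*1 + 14*1 = 42
Now C(6):
  C(0)*C(5) = 1*42 = 42
  C(1)*C(4) = 1*14 = 14
  C(2)*C(3) = 2*5 = 10
  C(3)*C(2) = 5*2 = 10
  C(4)*C(1) = 14*1 = 14
  C(5)*C(0) = 42*1 = 42
= 42 + 14 + 10 + 10 + 14 + 42
= 132


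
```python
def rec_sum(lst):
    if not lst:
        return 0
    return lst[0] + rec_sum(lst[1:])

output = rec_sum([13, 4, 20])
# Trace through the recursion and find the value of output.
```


rec_sum([13, 4, 20])
= 13 + rec_sum([4, 20])
= 13 + 4 + rec_sum([20])
= 13 + 4 + 20 + rec_sum([])
= 13 + 4 + 20 + 0
= 37


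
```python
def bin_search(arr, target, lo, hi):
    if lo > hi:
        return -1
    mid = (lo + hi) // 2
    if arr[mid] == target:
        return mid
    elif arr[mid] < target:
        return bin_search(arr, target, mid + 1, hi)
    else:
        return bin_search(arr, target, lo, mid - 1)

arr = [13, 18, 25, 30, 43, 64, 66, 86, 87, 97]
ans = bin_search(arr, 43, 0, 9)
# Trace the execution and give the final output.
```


bin_search(arr, 43, 0, 9)
lo=0, hi=9, mid=4, arr[mid]=43
arr[4] == 43, found at index 4
= 4


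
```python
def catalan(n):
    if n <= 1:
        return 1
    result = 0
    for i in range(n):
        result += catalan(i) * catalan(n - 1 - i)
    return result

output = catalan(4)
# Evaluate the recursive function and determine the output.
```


catalan(4)
= sum of catalan(i) * catalan(4-1-i) for i in 0..3
First compute sub-values bottom-up:
  catalan(0) = 1, catalan(1) = 1
  catalan(2) = 1*1 + 1*1 = 2
  catalan(3) = 1*2 + 1*1 + 2*1 = 5
Now catalan(4):
  catalan(0)*catalan(3) = 1*5 = 5
  catalan(1)*catalan(2) = 1*2 = 2
  catalan(2)*catalan(1) = 2*1 = 2
  catalan(3)*catalan(0) = 5*1 = 5
= 5 + 2 + 2 + 5
= 14


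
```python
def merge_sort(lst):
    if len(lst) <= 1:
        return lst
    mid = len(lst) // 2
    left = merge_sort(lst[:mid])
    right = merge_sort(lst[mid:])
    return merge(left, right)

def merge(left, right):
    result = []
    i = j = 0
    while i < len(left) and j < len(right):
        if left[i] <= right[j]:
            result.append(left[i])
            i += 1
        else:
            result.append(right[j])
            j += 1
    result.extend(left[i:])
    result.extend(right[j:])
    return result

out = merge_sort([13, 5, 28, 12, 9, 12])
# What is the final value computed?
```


merge_sort([13, 5, 28, 12, 9, 12])
Split into [13, 5, 28] and [12, 9, 12]
Left sorted: [5, 13, 28]
Right sorted: [9, 12, 12]
Merge [5, 13, 28] and [9, 12, 12]
= [5, 9, 12, 12, 13, 28]


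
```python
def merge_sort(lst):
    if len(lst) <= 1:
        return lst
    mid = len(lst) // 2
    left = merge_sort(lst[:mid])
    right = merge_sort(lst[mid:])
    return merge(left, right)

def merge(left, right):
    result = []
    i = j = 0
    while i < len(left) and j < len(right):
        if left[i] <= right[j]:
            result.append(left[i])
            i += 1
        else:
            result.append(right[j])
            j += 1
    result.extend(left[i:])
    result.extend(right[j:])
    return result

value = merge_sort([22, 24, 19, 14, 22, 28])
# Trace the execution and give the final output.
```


merge_sort([22, 24, 19, 14, 22, 28])
Split into [22, 24, 19] and [14, 22, 28]
Left sorted: [19, 22, 24]
Right sorted: [14, 22, 28]
Merge [19, 22, 24] and [14, 22, 28]
= [14, 19, 22, 22, 24, 28]


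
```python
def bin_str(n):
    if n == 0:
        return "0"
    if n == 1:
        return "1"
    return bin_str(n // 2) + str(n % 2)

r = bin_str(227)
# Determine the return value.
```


bin_str(227)
= bin_str(113) + "1"
= bin_str(56) + "1" + "1"
= bin_str(28) + "0" + "1" + "1"
= bin_str(14) + "0" + "0" + "1" + "1"
= bin_str(7) + "0" + "0" + "0" + "1" + "1"
= bin_str(3) + "1" + "0" + "0" + "0" + "1" + "1"
= bin_str(1) + "1" + "1" + "0" + "0" + "0" + "1" + "1"
= "1" + "1" + "1" + "0" + "0" + "0" + "1" + "1"
= "11100011"


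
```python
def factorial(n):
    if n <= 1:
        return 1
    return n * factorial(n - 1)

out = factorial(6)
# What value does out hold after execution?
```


factorial(6)
= 6 * factorial(5)
= 6 * 5 * factorial(4)
= 6 * 5 * 4 * factorial(3)
= 6 * 5 * 4 * 3 * factorial(2)
= 6 * 5 * 4 * 3 * 2 * factorial(1)
= 6 * 5 * 4 * 3 * 2 * 1
= 720


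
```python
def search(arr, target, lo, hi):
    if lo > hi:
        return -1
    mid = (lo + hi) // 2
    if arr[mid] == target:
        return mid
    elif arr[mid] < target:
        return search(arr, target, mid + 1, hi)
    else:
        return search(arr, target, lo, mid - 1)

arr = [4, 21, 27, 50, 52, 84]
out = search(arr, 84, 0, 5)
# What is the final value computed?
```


search(arr, 84, 0, 5)
lo=0, hi=5, mid=2, arr[mid]=27
27 < 84, search right half
lo=3, hi=5, mid=4, arr[mid]=52
52 < 84, search right half
lo=5, hi=5, mid=5, arr[mid]=84
arr[5] == 84, found at index 5
= 5


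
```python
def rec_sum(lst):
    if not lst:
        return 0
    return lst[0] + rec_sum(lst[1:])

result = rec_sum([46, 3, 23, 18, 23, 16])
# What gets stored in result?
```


rec_sum([46, 3, 23, 18, 23, 16])
= 46 + rec_sum([3, 23, 18, 23, 16])
= 46 + 3 + rec_sum([23, 18, 23, 16])
= 46 + 3 + 23 + rec_sum([18, 23, 16])
= 46 + 3 + 23 + 18 + rec_sum([23, 16])
= 46 + 3 + 23 + 18 + 23 + rec_sum([16])
= 46 + 3 + 23 + 18 + 23 + 16 + rec_sum([])
= 46 + 3 + 23 + 18 + 23 + 16 + 0
= 129


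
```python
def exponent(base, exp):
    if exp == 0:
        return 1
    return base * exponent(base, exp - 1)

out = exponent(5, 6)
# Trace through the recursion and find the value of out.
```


exponent(5, 6)
= 5 * exponent(5, 5)
= 5 * 5 * exponent(5, 4)
= 5 * 5 * 5 * exponent(5, 3)
= 5 * 5 * 5 * 5 * exponent(5, 2)
= 5 * 5 * 5 * 5 * 5 * exponent(5, 1)
= 5 * 5 * 5 * 5 * 5 * 5 * exponent(5, 0)
= 5 * 5 * 5 * 5 * 5 * 5 * 1
= 15625


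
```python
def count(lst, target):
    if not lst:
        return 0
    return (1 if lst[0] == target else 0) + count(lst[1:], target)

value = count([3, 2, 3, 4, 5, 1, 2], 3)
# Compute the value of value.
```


count([3, 2, 3, 4, 5, 1, 2], 3)
lst[0]=3 == 3: 1 + count([2, 3, 4, 5, 1, 2], 3)
lst[0]=2 != 3: 0 + count([3, 4, 5, 1, 2], 3)
lst[0]=3 == 3: 1 + count([4, 5, 1, 2], 3)
lst[0]=4 != 3: 0 + count([5, 1, 2], 3)
lst[0]=5 != 3: 0 + count([1, 2], 3)
lst[0]=1 != 3: 0 + count([2], 3)
lst[0]=2 != 3: 0 + count([], 3)
= 2


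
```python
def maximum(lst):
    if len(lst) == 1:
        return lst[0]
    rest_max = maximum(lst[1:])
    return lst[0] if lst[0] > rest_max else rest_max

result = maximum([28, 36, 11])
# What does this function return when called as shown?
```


maximum([28, 36, 11])
= compare 28 with maximum([36, 11])
= compare 36 with maximum([11])
Base: maximum([11]) = 11
compare 36 with 11: max = 36
compare 28 with 36: max = 36
= 36


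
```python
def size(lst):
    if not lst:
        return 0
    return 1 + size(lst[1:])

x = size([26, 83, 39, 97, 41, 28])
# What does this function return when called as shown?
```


size([26, 83, 39, 97, 41, 28])
= 1 + size([83, 39, 97, 41, 28])
= 1 + 1 + size([39, 97, 41, 28])
= 1 + 1 + 1 + size([97, 41, 28])
= 1 + 1 + 1 + 1 + size([41, 28])
= 1 + 1 + 1 + 1 + 1 + size([28])
= 1 + 1 + 1 + 1 + 1 + 1 + size([])
= 1 + 1 + 1 + 1 + 1 + 1 + 0
= 6


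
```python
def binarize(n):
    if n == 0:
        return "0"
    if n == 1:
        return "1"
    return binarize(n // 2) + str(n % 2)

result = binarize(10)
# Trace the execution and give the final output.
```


binarize(10)
= binarize(5) + "0"
= binarize(2) + "1" + "0"
= binarize(1) + "0" + "1" + "0"
= "1" + "0" + "1" + "0"
= "1010"


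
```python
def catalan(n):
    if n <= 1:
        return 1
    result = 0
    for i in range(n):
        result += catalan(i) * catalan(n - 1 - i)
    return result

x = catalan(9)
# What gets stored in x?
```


catalan(9)
= sum of catalan(i) * catalan(9-1-i) for i in 0..8
First compute sub-values bottom-up:
  catalan(0) = 1, catalan(1) = 1
  catalan(2) = 1*1 + 1*1 = 2
  catalan(3) = 1*2 + 1*1 + 2*1 = 5
  catalan(4) = 1*5 + 1*2 + 2*1 + 5*1 = 14
  catalan(5) = 1*14 + 1*5 + 2*2 + 5*1 + 14*1 = 42
  catalan(6) = 1*42 + 1*14 + 2*5 + 5*2 + 14*1 + 42*1 = 132
  catalan(7) = 1*132 + 1*42 + 2*14 + 5*5 + 14*2 + 42*1 + 132*1 = 429
  catalan(8) = 1*429 + 1*132 + 2*42 + 5*14 + 14*5 + 42*2 + 132*1 + 429*1 = 1430
Now catalan(9):
  catalan(0)*catalan(8) = 1*1430 = 1430
  catalan(1)*catalan(7) = 1*429 = 429
  catalan(2)*catalan(6) = 2*132 = 264
  catalan(3)*catalan(5) = 5*42 = 210
  catalan(4)*catalan(4) = 14*14 = 196
  catalan(5)*catalan(3) = 42*5 = 210
  catalan(6)*catalan(2) = 132*2 = 264
  catalan(7)*catalan(1) = 429*1 = 429
  catalan(8)*catalan(0) = 1430*1 = 1430
= 1430 + 429 + 264 + 210 + 196 + 210 + 264 + 429 + 1430
= 4862


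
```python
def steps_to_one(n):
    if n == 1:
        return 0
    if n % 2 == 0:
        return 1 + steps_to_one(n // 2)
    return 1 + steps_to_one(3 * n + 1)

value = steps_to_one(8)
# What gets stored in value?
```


steps_to_one(8)
8 is even -> steps_to_one(4)
4 is even -> steps_to_one(2)
2 is even -> steps_to_one(1)
Reached 1 after 3 steps
= 3


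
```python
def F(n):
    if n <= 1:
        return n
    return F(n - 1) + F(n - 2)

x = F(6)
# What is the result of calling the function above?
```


F(6)
= F(5) + F(4)
= (F(4) + F(3)) + F(4)
Computing bottom-up: F(0)=0, F(1)=1, F(2)=1, F(3)=2, F(4)=3, F(5)=5, F(6)=8
= 8


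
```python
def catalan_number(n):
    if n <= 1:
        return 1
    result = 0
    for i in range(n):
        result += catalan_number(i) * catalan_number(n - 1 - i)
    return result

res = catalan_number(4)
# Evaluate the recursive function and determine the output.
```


catalan_number(4)
= sum of catalan_number(i) * catalan_number(4-1-i) for i in 0..3
First compute sub-values bottom-up:
  catalan_number(0) = 1, catalan_number(1) = 1
  catalan_number(2) = 1*1 + 1*1 = 2
  catalan_number(3) = 1*2 + 1*1 + 2*1 = 5
Now catalan_number(4):
  catalan_number(0)*catalan_number(3) = 1*5 = 5
  catalan_number(1)*catalan_number(2) = 1*2 = 2
  catalan_number(2)*catalan_number(1) = 2*1 = 2
  catalan_number(3)*catalan_number(0) = 5*1 = 5
= 5 + 2 + 2 + 5
= 14


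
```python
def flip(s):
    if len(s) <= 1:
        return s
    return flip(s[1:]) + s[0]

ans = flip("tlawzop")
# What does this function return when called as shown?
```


flip("tlawzop")
= flip("lawzop") + "t"
= flip("awzop") + "l" + "t"
= flip("wzop") + "a" + "l" + "t"
= flip("zop") + "w" + "a" + "l" + "t"
= flip("op") + "z" + "w" + "a" + "l" + "t"
= flip("p") + "o" + "z" + "w" + "a" + "l" + "t"
= "p" + "o" + "z" + "w" + "a" + "l" + "t"
= "pozwalt"


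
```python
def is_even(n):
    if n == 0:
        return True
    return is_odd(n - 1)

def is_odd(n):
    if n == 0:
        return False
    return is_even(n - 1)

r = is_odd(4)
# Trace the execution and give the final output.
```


is_odd(4)
= is_even(3)
= is_odd(2)
= is_even(1)
= is_odd(0)
n == 0: return False
= False


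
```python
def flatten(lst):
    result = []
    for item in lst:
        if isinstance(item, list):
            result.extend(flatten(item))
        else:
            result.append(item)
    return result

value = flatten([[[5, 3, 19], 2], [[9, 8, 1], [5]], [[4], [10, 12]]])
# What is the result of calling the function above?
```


flatten([[[5, 3, 19], 2], [[9, 8, 1], [5]], [[4], [10, 12]]])
Processing each element:
  [[5, 3, 19], 2] is a list -> flatten recursively -> [5, 3, 19, 2]
  [[9, 8, 1], [5]] is a list -> flatten recursively -> [9, 8, 1, 5]
  [[4], [10, 12]] is a list -> flatten recursively -> [4, 10, 12]
= [5, 3, 19, 2, 9, 8, 1, 5, 4, 10, 12]


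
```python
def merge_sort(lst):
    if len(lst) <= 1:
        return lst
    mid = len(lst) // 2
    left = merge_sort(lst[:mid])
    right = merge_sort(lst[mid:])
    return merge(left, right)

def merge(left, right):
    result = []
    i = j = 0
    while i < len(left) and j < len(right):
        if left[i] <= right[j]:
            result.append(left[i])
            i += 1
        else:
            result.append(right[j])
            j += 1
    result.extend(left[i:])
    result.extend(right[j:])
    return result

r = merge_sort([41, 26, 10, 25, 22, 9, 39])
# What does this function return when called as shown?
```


merge_sort([41, 26, 10, 25, 22, 9, 39])
Split into [41, 26, 10] and [25, 22, 9, 39]
Left sorted: [10, 26, 41]
Right sorted: [9, 22, 25, 39]
Merge [10, 26, 41] and [9, 22, 25, 39]
= [9, 10, 22, 25, 26, 39, 41]


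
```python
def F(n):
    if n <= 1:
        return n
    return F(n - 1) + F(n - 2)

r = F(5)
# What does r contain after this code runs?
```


F(5)
= F(4) + F(3)
= (F(3) + F(2)) + F(3)
Computing bottom-up: F(0)=0, F(1)=1, F(2)=1, F(3)=2, F(4)=3, F(5)=5
= 5


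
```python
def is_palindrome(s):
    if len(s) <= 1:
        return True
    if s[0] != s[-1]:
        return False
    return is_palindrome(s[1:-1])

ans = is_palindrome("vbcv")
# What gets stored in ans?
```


is_palindrome("vbcv")
"vbcv": s[0]='v' == s[-1]='v' -> is_palindrome("bc")
"bc": s[0]='b' != s[-1]='c' -> False
= False


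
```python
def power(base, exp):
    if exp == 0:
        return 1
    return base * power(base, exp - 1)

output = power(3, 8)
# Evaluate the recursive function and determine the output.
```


power(3, 8)
= 3 * power(3, 7)
= 3 * 3 * power(3, 6)
= 3 * 3 * 3 * power(3, 5)
= 3 * 3 * 3 * 3 * power(3, 4)
= 3 * 3 * 3 * 3 * 3 * power(3, 3)
= 3 * 3 * 3 * 3 * 3 * 3 * power(3, 2)
= 3 * 3 * 3 * 3 * 3 * 3 * 3 * power(3, 1)
= 3 * 3 * 3 * 3 * 3 * 3 * 3 * 3 * power(3, 0)
= 3 * 3 * 3 * 3 * 3 * 3 * 3 * 3 * 1
= 6561


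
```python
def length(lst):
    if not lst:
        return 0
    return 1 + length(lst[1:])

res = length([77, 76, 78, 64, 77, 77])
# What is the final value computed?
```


length([77, 76, 78, 64, 77, 77])
= 1 + length([76, 78, 64, 77, 77])
= 1 + 1 + length([78, 64, 77, 77])
= 1 + 1 + 1 + length([64, 77, 77])
= 1 + 1 + 1 + 1 + length([77, 77])
= 1 + 1 + 1 + 1 + 1 + length([77])
= 1 + 1 + 1 + 1 + 1 + 1 + length([])
= 1 + 1 + 1 + 1 + 1 + 1 + 0
= 6


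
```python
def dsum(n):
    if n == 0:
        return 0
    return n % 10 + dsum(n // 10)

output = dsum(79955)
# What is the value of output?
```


dsum(79955)
= 5 + dsum(7995)
= 5 + 5 + dsum(799)
= 5 + 5 + 9 + dsum(79)
= 5 + 5 + 9 + 9 + dsum(7)
= 5 + 5 + 9 + 9 + 7 + dsum(0)
= 5 + 5 + 9 + 9 + 7 + 0
= 35


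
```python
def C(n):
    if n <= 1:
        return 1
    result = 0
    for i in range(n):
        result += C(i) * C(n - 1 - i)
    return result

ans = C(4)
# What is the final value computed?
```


C(4)
= sum of C(i) * C(4-1-i) for i in 0..3
First compute sub-values bottom-up:
  C(0) = 1, C(1) = 1
  C(2) = 1*1 + 1*1 = 2
  C(3) = 1*2 + 1*1 + 2*1 = 5
Now C(4):
  C(0)*C(3) = 1*5 = 5
  C(1)*C(2) = 1*2 = 2
  C(2)*C(1) = 2*1 = 2
  C(3)*C(0) = 5*1 = 5
= 5 + 2 + 2 + 5
= 14


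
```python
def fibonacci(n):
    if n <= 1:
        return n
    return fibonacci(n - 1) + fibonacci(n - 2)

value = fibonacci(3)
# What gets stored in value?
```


fibonacci(3)
= fibonacci(2) + fibonacci(1)
Computing bottom-up: fibonacci(0)=0, fibonacci(1)=1, fibonacci(2)=1, fibonacci(3)=2
= 2


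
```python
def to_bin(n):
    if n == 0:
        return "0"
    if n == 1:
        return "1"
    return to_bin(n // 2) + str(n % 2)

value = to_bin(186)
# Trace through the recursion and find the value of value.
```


to_bin(186)
= to_bin(93) + "0"
= to_bin(46) + "1" + "0"
= to_bin(23) + "0" + "1" + "0"
= to_bin(11) + "1" + "0" + "1" + "0"
= to_bin(5) + "1" + "1" + "0" + "1" + "0"
= to_bin(2) + "1" + "1" + "1" + "0" + "1" + "0"
= to_bin(1) + "0" + "1" + "1" + "1" + "0" + "1" + "0"
= "1" + "0" + "1" + "1" + "1" + "0" + "1" + "0"
= "10111010"


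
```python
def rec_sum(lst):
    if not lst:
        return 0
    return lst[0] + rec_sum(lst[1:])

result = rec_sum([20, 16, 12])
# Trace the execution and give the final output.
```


rec_sum([20, 16, 12])
= 20 + rec_sum([16, 12])
= 20 + 16 + rec_sum([12])
= 20 + 16 + 12 + rec_sum([])
= 20 + 16 + 12 + 0
= 48


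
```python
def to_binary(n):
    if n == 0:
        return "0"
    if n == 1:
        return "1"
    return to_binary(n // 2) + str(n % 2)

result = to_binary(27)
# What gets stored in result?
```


to_binary(27)
= to_binary(13) + "1"
= to_binary(6) + "1" + "1"
= to_binary(3) + "0" + "1" + "1"
= to_binary(1) + "1" + "0" + "1" + "1"
= "1" + "1" + "0" + "1" + "1"
= "11011"


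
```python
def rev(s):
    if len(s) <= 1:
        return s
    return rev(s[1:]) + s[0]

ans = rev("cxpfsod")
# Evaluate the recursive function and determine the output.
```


rev("cxpfsod")
= rev("xpfsod") + "c"
= rev("pfsod") + "x" + "c"
= rev("fsod") + "p" + "x" + "c"
= rev("sod") + "f" + "p" + "x" + "c"
= rev("od") + "s" + "f" + "p" + "x" + "c"
= rev("d") + "o" + "s" + "f" + "p" + "x" + "c"
= "d" + "o" + "s" + "f" + "p" + "x" + "c"
= "dosfpxc"


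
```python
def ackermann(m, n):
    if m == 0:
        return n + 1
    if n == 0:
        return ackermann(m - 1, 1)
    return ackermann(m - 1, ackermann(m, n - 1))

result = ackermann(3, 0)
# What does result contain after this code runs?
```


ackermann(3, 0)
n == 0: return ackermann(2, 1)
= ackermann(2, 1) = 5
= 5


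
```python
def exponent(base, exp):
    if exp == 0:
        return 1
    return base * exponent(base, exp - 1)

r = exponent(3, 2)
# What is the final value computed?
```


exponent(3, 2)
= 3 * exponent(3, 1)
= 3 * 3 * exponent(3, 0)
= 3 * 3 * 1
= 9


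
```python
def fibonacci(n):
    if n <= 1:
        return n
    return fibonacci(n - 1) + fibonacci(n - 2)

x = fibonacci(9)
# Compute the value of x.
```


fibonacci(9)
= fibonacci(8) + fibonacci(7)
= (fibonacci(7) + fibonacci(6)) + fibonacci(7)
Computing bottom-up: fibonacci(0)=0, fibonacci(1)=1, fibonacci(2)=1, fibonacci(3)=2, fibonacci(4)=3, fibonacci(5)=5, fibonacci(6)=8, fibonacci(7)=13, fibonacci(8)=21, fibonacci(9)=34
= 34


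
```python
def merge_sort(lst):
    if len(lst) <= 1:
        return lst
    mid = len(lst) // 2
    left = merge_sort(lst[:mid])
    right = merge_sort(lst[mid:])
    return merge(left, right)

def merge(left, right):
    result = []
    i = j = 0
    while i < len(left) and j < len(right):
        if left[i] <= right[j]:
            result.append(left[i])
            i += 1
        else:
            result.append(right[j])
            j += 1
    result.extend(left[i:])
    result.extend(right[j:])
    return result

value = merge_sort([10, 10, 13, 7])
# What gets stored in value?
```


merge_sort([10, 10, 13, 7])
Split into [10, 10] and [13, 7]
Left sorted: [10, 10]
Right sorted: [7, 13]
Merge [10, 10] and [7, 13]
= [7, 10, 10, 13]


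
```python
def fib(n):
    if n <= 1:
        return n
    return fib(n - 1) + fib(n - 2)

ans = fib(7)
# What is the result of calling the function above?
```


fib(7)
= fib(6) + fib(5)
= (fib(5) + fib(4)) + fib(5)
Computing bottom-up: fib(0)=0, fib(1)=1, fib(2)=1, fib(3)=2, fib(4)=3, fib(5)=5, fib(6)=8, fib(7)=13
= 13


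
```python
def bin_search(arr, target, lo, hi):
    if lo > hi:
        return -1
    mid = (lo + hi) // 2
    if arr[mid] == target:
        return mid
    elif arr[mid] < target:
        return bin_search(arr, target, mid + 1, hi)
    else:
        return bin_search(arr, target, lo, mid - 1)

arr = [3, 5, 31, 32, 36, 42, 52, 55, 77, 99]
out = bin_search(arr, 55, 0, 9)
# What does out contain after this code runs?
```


bin_search(arr, 55, 0, 9)
lo=0, hi=9, mid=4, arr[mid]=36
36 < 55, search right half
lo=5, hi=9, mid=7, arr[mid]=55
arr[7] == 55, found at index 7
= 7


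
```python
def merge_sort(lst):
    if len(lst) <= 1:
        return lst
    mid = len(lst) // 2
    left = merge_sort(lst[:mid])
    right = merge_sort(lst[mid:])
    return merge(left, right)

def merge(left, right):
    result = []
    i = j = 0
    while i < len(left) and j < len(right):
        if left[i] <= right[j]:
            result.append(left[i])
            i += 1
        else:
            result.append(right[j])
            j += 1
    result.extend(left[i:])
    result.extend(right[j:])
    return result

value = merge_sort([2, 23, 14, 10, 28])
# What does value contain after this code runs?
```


merge_sort([2, 23, 14, 10, 28])
Split into [2, 23] and [14, 10, 28]
Left sorted: [2, 23]
Right sorted: [10, 14, 28]
Merge [2, 23] and [10, 14, 28]
= [2, 10, 14, 23, 28]


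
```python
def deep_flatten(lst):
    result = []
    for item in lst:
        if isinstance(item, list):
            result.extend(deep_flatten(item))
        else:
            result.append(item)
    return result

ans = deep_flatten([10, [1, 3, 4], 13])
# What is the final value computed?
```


deep_flatten([10, [1, 3, 4], 13])
Processing each element:
  10 is not a list -> append 10
  [1, 3, 4] is a list -> deep_flatten recursively -> [1, 3, 4]
  13 is not a list -> append 13
= [10, 1, 3, 4, 13]


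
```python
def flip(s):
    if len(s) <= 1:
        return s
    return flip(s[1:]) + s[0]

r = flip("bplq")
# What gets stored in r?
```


flip("bplq")
= flip("plq") + "b"
= flip("lq") + "p" + "b"
= flip("q") + "l" + "p" + "b"
= "q" + "l" + "p" + "b"
= "qlpb"


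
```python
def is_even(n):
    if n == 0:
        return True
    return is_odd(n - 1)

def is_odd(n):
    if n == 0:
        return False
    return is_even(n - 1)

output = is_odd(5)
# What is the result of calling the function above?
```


is_odd(5)
= is_even(4)
= is_odd(3)
= is_even(2)
= is_odd(1)
= is_even(0)
n == 0: return True
= True


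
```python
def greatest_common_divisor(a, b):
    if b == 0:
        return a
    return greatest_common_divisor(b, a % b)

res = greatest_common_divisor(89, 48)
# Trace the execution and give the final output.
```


greatest_common_divisor(89, 48)
= greatest_common_divisor(48, 89 % 48) = greatest_common_divisor(48, 41)
= greatest_common_divisor(41, 48 % 41) = greatest_common_divisor(41, 7)
= greatest_common_divisor(7, 41 % 7) = greatest_common_divisor(7, 6)
= greatest_common_divisor(6, 7 % 6) = greatest_common_divisor(6, 1)
= greatest_common_divisor(1, 6 % 1) = greatest_common_divisor(1, 0)
b == 0, return a = 1


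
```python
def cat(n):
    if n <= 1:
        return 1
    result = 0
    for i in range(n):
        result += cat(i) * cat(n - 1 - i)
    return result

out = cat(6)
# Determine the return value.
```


cat(6)
= sum of cat(i) * cat(6-1-i) for i in 0..5
First compute sub-values bottom-up:
  cat(0) = 1, cat(1) = 1
  cat(2) = 1*1 + 1*1 = 2
  cat(3) = 1*2 + 1*1 + 2*1 = 5
  cat(4) = 1*5 + 1*2 + 2*1 + 5*1 = 14
  cat(5) = 1*14 + 1*5 + 2*2 + 5*1 + 14*1 = 42
Now cat(6):
  cat(0)*cat(5) = 1*42 = 42
  cat(1)*cat(4) = 1*14 = 14
  cat(2)*cat(3) = 2*5 = 10
  cat(3)*cat(2) = 5*2 = 10
  cat(4)*cat(1) = 14*1 = 14
  cat(5)*cat(0) = 42*1 = 42
= 42 + 14 + 10 + 10 + 14 + 42
= 132


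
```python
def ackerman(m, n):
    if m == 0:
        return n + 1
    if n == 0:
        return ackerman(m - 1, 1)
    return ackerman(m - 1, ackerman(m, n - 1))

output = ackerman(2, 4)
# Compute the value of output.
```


ackerman(2, 4)
= ackerman(1, ackerman(2, 3))
First compute ackerman(2, 3) = 9
= ackerman(1, 9)
= 11


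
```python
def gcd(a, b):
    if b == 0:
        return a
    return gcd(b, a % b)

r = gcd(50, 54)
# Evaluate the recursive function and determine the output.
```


gcd(50, 54)
= gcd(54, 50 % 54) = gcd(54, 50)
= gcd(50, 54 % 50) = gcd(50, 4)
= gcd(4, 50 % 4) = gcd(4, 2)
= gcd(2, 4 % 2) = gcd(2, 0)
b == 0, return a = 2


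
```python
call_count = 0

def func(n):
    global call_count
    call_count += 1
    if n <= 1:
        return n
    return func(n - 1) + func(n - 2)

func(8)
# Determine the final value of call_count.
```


func(8) calls func(7) and func(6); each non-base call branches into two more.
Let C(k) = total number of calls made by func(k), including the call to func(k) itself.
Base cases: C(0) = 1, C(1) = 1
Recurrence: C(k) = 1 + C(k-1) + C(k-2)
  C(2) = 1 + C(1) + C(0) = 1 + 1 + 1 = 3
  C(3) = 1 + C(2) + C(1) = 1 + 3 + 1 = 5
  C(4) = 1 + C(3) + C(2) = 1 + 5 + 3 = 9
  C(5) = 1 + C(4) + C(3) = 1 + 9 + 5 = 15
  C(6) = 1 + C(5) + C(4) = 1 + 15 + 9 = 25
  C(7) = 1 + C(6) + C(5) = 1 + 25 + 15 = 41
  C(8) = 1 + C(7) + C(6) = 1 + 41 + 25 = 67
Total calls = C(8) = 67


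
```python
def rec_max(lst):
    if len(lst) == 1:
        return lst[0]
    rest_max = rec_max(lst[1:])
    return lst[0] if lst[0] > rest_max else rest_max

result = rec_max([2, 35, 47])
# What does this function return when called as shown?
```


rec_max([2, 35, 47])
= compare 2 with rec_max([35, 47])
= compare 35 with rec_max([47])
Base: rec_max([47]) = 47
compare 35 with 47: max = 47
compare 2 with 47: max = 47
= 47


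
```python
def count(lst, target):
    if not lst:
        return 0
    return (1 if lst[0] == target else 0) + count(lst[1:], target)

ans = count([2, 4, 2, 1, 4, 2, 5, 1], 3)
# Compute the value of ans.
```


count([2, 4, 2, 1, 4, 2, 5, 1], 3)
lst[0]=2 != 3: 0 + count([4, 2, 1, 4, 2, 5, 1], 3)
lst[0]=4 != 3: 0 + count([2, 1, 4, 2, 5, 1], 3)
lst[0]=2 != 3: 0 + count([1, 4, 2, 5, 1], 3)
lst[0]=1 != 3: 0 + count([4, 2, 5, 1], 3)
lst[0]=4 != 3: 0 + count([2, 5, 1], 3)
lst[0]=2 != 3: 0 + count([5, 1], 3)
lst[0]=5 != 3: 0 + count([1], 3)
lst[0]=1 != 3: 0 + count([], 3)
= 0


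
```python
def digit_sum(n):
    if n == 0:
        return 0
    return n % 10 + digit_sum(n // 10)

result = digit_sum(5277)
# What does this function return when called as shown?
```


digit_sum(5277)
= 7 + digit_sum(527)
= 7 + 7 + digit_sum(52)
= 7 + 7 + 2 + digit_sum(5)
= 7 + 7 + 2 + 5 + digit_sum(0)
= 7 + 7 + 2 + 5 + 0
= 21
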